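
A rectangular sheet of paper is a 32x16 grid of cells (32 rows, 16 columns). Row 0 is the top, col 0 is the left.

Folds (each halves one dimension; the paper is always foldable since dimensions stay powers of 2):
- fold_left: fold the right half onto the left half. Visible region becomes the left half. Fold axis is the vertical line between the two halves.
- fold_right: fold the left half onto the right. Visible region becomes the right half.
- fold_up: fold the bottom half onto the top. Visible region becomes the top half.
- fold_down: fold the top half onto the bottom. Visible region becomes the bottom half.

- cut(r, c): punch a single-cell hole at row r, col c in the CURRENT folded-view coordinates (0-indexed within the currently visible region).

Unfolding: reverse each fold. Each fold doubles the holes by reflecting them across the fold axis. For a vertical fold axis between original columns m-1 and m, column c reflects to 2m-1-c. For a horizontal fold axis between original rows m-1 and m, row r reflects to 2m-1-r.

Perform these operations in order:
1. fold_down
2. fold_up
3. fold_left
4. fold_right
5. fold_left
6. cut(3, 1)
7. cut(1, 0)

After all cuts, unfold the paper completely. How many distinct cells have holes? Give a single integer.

Answer: 64

Derivation:
Op 1 fold_down: fold axis h@16; visible region now rows[16,32) x cols[0,16) = 16x16
Op 2 fold_up: fold axis h@24; visible region now rows[16,24) x cols[0,16) = 8x16
Op 3 fold_left: fold axis v@8; visible region now rows[16,24) x cols[0,8) = 8x8
Op 4 fold_right: fold axis v@4; visible region now rows[16,24) x cols[4,8) = 8x4
Op 5 fold_left: fold axis v@6; visible region now rows[16,24) x cols[4,6) = 8x2
Op 6 cut(3, 1): punch at orig (19,5); cuts so far [(19, 5)]; region rows[16,24) x cols[4,6) = 8x2
Op 7 cut(1, 0): punch at orig (17,4); cuts so far [(17, 4), (19, 5)]; region rows[16,24) x cols[4,6) = 8x2
Unfold 1 (reflect across v@6): 4 holes -> [(17, 4), (17, 7), (19, 5), (19, 6)]
Unfold 2 (reflect across v@4): 8 holes -> [(17, 0), (17, 3), (17, 4), (17, 7), (19, 1), (19, 2), (19, 5), (19, 6)]
Unfold 3 (reflect across v@8): 16 holes -> [(17, 0), (17, 3), (17, 4), (17, 7), (17, 8), (17, 11), (17, 12), (17, 15), (19, 1), (19, 2), (19, 5), (19, 6), (19, 9), (19, 10), (19, 13), (19, 14)]
Unfold 4 (reflect across h@24): 32 holes -> [(17, 0), (17, 3), (17, 4), (17, 7), (17, 8), (17, 11), (17, 12), (17, 15), (19, 1), (19, 2), (19, 5), (19, 6), (19, 9), (19, 10), (19, 13), (19, 14), (28, 1), (28, 2), (28, 5), (28, 6), (28, 9), (28, 10), (28, 13), (28, 14), (30, 0), (30, 3), (30, 4), (30, 7), (30, 8), (30, 11), (30, 12), (30, 15)]
Unfold 5 (reflect across h@16): 64 holes -> [(1, 0), (1, 3), (1, 4), (1, 7), (1, 8), (1, 11), (1, 12), (1, 15), (3, 1), (3, 2), (3, 5), (3, 6), (3, 9), (3, 10), (3, 13), (3, 14), (12, 1), (12, 2), (12, 5), (12, 6), (12, 9), (12, 10), (12, 13), (12, 14), (14, 0), (14, 3), (14, 4), (14, 7), (14, 8), (14, 11), (14, 12), (14, 15), (17, 0), (17, 3), (17, 4), (17, 7), (17, 8), (17, 11), (17, 12), (17, 15), (19, 1), (19, 2), (19, 5), (19, 6), (19, 9), (19, 10), (19, 13), (19, 14), (28, 1), (28, 2), (28, 5), (28, 6), (28, 9), (28, 10), (28, 13), (28, 14), (30, 0), (30, 3), (30, 4), (30, 7), (30, 8), (30, 11), (30, 12), (30, 15)]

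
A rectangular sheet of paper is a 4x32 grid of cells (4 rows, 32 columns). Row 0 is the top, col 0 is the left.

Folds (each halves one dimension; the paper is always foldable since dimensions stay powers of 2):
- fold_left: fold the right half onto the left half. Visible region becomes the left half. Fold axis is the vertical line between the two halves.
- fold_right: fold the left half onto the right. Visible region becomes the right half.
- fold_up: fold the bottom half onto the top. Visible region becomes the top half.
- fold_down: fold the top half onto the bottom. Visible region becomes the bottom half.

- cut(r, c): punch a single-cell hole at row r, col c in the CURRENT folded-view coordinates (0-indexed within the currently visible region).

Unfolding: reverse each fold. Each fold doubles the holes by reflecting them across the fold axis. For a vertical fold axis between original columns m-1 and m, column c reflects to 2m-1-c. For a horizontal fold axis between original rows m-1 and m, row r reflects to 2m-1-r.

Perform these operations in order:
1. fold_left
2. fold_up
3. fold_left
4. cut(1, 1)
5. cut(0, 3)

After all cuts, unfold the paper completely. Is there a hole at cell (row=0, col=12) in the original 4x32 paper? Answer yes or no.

Answer: yes

Derivation:
Op 1 fold_left: fold axis v@16; visible region now rows[0,4) x cols[0,16) = 4x16
Op 2 fold_up: fold axis h@2; visible region now rows[0,2) x cols[0,16) = 2x16
Op 3 fold_left: fold axis v@8; visible region now rows[0,2) x cols[0,8) = 2x8
Op 4 cut(1, 1): punch at orig (1,1); cuts so far [(1, 1)]; region rows[0,2) x cols[0,8) = 2x8
Op 5 cut(0, 3): punch at orig (0,3); cuts so far [(0, 3), (1, 1)]; region rows[0,2) x cols[0,8) = 2x8
Unfold 1 (reflect across v@8): 4 holes -> [(0, 3), (0, 12), (1, 1), (1, 14)]
Unfold 2 (reflect across h@2): 8 holes -> [(0, 3), (0, 12), (1, 1), (1, 14), (2, 1), (2, 14), (3, 3), (3, 12)]
Unfold 3 (reflect across v@16): 16 holes -> [(0, 3), (0, 12), (0, 19), (0, 28), (1, 1), (1, 14), (1, 17), (1, 30), (2, 1), (2, 14), (2, 17), (2, 30), (3, 3), (3, 12), (3, 19), (3, 28)]
Holes: [(0, 3), (0, 12), (0, 19), (0, 28), (1, 1), (1, 14), (1, 17), (1, 30), (2, 1), (2, 14), (2, 17), (2, 30), (3, 3), (3, 12), (3, 19), (3, 28)]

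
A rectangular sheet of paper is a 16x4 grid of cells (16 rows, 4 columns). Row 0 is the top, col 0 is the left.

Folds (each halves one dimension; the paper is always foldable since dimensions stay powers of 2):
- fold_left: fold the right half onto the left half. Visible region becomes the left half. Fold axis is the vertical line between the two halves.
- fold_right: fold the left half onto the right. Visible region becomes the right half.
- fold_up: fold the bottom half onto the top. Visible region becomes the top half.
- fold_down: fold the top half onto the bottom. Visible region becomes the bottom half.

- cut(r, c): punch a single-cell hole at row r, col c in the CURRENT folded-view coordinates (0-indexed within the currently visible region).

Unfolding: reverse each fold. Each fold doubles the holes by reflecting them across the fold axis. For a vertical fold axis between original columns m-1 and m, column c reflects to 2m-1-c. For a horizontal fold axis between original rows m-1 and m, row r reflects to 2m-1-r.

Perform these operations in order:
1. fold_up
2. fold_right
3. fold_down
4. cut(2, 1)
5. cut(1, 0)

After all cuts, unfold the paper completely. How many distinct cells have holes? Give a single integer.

Op 1 fold_up: fold axis h@8; visible region now rows[0,8) x cols[0,4) = 8x4
Op 2 fold_right: fold axis v@2; visible region now rows[0,8) x cols[2,4) = 8x2
Op 3 fold_down: fold axis h@4; visible region now rows[4,8) x cols[2,4) = 4x2
Op 4 cut(2, 1): punch at orig (6,3); cuts so far [(6, 3)]; region rows[4,8) x cols[2,4) = 4x2
Op 5 cut(1, 0): punch at orig (5,2); cuts so far [(5, 2), (6, 3)]; region rows[4,8) x cols[2,4) = 4x2
Unfold 1 (reflect across h@4): 4 holes -> [(1, 3), (2, 2), (5, 2), (6, 3)]
Unfold 2 (reflect across v@2): 8 holes -> [(1, 0), (1, 3), (2, 1), (2, 2), (5, 1), (5, 2), (6, 0), (6, 3)]
Unfold 3 (reflect across h@8): 16 holes -> [(1, 0), (1, 3), (2, 1), (2, 2), (5, 1), (5, 2), (6, 0), (6, 3), (9, 0), (9, 3), (10, 1), (10, 2), (13, 1), (13, 2), (14, 0), (14, 3)]

Answer: 16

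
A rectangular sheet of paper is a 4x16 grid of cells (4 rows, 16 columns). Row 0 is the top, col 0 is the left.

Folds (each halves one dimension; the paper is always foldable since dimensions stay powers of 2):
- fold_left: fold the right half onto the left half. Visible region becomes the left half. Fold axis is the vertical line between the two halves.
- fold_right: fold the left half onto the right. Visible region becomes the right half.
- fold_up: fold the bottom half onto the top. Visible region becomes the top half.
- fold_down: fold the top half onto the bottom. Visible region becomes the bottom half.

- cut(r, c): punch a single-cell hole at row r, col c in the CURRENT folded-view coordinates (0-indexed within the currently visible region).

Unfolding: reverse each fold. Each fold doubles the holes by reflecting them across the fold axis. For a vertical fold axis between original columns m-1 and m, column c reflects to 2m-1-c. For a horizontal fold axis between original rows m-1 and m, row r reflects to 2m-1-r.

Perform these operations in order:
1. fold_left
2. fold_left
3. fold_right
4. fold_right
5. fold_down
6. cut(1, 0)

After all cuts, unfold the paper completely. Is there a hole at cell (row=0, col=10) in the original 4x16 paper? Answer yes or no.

Op 1 fold_left: fold axis v@8; visible region now rows[0,4) x cols[0,8) = 4x8
Op 2 fold_left: fold axis v@4; visible region now rows[0,4) x cols[0,4) = 4x4
Op 3 fold_right: fold axis v@2; visible region now rows[0,4) x cols[2,4) = 4x2
Op 4 fold_right: fold axis v@3; visible region now rows[0,4) x cols[3,4) = 4x1
Op 5 fold_down: fold axis h@2; visible region now rows[2,4) x cols[3,4) = 2x1
Op 6 cut(1, 0): punch at orig (3,3); cuts so far [(3, 3)]; region rows[2,4) x cols[3,4) = 2x1
Unfold 1 (reflect across h@2): 2 holes -> [(0, 3), (3, 3)]
Unfold 2 (reflect across v@3): 4 holes -> [(0, 2), (0, 3), (3, 2), (3, 3)]
Unfold 3 (reflect across v@2): 8 holes -> [(0, 0), (0, 1), (0, 2), (0, 3), (3, 0), (3, 1), (3, 2), (3, 3)]
Unfold 4 (reflect across v@4): 16 holes -> [(0, 0), (0, 1), (0, 2), (0, 3), (0, 4), (0, 5), (0, 6), (0, 7), (3, 0), (3, 1), (3, 2), (3, 3), (3, 4), (3, 5), (3, 6), (3, 7)]
Unfold 5 (reflect across v@8): 32 holes -> [(0, 0), (0, 1), (0, 2), (0, 3), (0, 4), (0, 5), (0, 6), (0, 7), (0, 8), (0, 9), (0, 10), (0, 11), (0, 12), (0, 13), (0, 14), (0, 15), (3, 0), (3, 1), (3, 2), (3, 3), (3, 4), (3, 5), (3, 6), (3, 7), (3, 8), (3, 9), (3, 10), (3, 11), (3, 12), (3, 13), (3, 14), (3, 15)]
Holes: [(0, 0), (0, 1), (0, 2), (0, 3), (0, 4), (0, 5), (0, 6), (0, 7), (0, 8), (0, 9), (0, 10), (0, 11), (0, 12), (0, 13), (0, 14), (0, 15), (3, 0), (3, 1), (3, 2), (3, 3), (3, 4), (3, 5), (3, 6), (3, 7), (3, 8), (3, 9), (3, 10), (3, 11), (3, 12), (3, 13), (3, 14), (3, 15)]

Answer: yes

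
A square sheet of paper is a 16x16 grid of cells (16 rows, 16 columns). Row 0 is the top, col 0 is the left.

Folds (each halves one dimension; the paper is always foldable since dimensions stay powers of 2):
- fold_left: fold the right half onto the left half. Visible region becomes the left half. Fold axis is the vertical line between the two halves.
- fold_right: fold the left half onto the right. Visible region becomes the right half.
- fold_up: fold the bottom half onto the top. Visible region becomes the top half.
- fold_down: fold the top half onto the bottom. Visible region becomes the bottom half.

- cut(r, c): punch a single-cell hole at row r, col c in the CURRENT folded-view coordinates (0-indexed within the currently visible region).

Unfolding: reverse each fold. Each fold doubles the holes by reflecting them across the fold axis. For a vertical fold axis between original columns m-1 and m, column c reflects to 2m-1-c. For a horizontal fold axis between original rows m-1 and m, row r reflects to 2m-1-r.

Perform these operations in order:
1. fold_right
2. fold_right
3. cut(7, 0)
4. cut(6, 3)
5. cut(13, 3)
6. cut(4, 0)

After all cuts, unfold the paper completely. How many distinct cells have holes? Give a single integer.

Answer: 16

Derivation:
Op 1 fold_right: fold axis v@8; visible region now rows[0,16) x cols[8,16) = 16x8
Op 2 fold_right: fold axis v@12; visible region now rows[0,16) x cols[12,16) = 16x4
Op 3 cut(7, 0): punch at orig (7,12); cuts so far [(7, 12)]; region rows[0,16) x cols[12,16) = 16x4
Op 4 cut(6, 3): punch at orig (6,15); cuts so far [(6, 15), (7, 12)]; region rows[0,16) x cols[12,16) = 16x4
Op 5 cut(13, 3): punch at orig (13,15); cuts so far [(6, 15), (7, 12), (13, 15)]; region rows[0,16) x cols[12,16) = 16x4
Op 6 cut(4, 0): punch at orig (4,12); cuts so far [(4, 12), (6, 15), (7, 12), (13, 15)]; region rows[0,16) x cols[12,16) = 16x4
Unfold 1 (reflect across v@12): 8 holes -> [(4, 11), (4, 12), (6, 8), (6, 15), (7, 11), (7, 12), (13, 8), (13, 15)]
Unfold 2 (reflect across v@8): 16 holes -> [(4, 3), (4, 4), (4, 11), (4, 12), (6, 0), (6, 7), (6, 8), (6, 15), (7, 3), (7, 4), (7, 11), (7, 12), (13, 0), (13, 7), (13, 8), (13, 15)]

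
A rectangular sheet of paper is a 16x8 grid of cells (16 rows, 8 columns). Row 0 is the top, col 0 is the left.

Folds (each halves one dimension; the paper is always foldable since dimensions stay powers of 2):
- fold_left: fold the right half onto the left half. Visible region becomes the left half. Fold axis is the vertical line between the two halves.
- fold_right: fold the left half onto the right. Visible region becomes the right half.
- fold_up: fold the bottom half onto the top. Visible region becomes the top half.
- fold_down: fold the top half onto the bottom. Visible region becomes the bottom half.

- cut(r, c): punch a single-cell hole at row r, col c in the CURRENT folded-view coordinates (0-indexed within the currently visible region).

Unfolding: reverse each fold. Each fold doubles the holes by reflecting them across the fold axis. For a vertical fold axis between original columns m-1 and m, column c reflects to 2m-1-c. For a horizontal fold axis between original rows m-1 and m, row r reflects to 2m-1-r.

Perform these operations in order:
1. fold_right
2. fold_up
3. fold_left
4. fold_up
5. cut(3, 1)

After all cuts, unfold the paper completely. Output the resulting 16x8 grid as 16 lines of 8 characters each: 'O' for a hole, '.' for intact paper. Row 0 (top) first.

Op 1 fold_right: fold axis v@4; visible region now rows[0,16) x cols[4,8) = 16x4
Op 2 fold_up: fold axis h@8; visible region now rows[0,8) x cols[4,8) = 8x4
Op 3 fold_left: fold axis v@6; visible region now rows[0,8) x cols[4,6) = 8x2
Op 4 fold_up: fold axis h@4; visible region now rows[0,4) x cols[4,6) = 4x2
Op 5 cut(3, 1): punch at orig (3,5); cuts so far [(3, 5)]; region rows[0,4) x cols[4,6) = 4x2
Unfold 1 (reflect across h@4): 2 holes -> [(3, 5), (4, 5)]
Unfold 2 (reflect across v@6): 4 holes -> [(3, 5), (3, 6), (4, 5), (4, 6)]
Unfold 3 (reflect across h@8): 8 holes -> [(3, 5), (3, 6), (4, 5), (4, 6), (11, 5), (11, 6), (12, 5), (12, 6)]
Unfold 4 (reflect across v@4): 16 holes -> [(3, 1), (3, 2), (3, 5), (3, 6), (4, 1), (4, 2), (4, 5), (4, 6), (11, 1), (11, 2), (11, 5), (11, 6), (12, 1), (12, 2), (12, 5), (12, 6)]

Answer: ........
........
........
.OO..OO.
.OO..OO.
........
........
........
........
........
........
.OO..OO.
.OO..OO.
........
........
........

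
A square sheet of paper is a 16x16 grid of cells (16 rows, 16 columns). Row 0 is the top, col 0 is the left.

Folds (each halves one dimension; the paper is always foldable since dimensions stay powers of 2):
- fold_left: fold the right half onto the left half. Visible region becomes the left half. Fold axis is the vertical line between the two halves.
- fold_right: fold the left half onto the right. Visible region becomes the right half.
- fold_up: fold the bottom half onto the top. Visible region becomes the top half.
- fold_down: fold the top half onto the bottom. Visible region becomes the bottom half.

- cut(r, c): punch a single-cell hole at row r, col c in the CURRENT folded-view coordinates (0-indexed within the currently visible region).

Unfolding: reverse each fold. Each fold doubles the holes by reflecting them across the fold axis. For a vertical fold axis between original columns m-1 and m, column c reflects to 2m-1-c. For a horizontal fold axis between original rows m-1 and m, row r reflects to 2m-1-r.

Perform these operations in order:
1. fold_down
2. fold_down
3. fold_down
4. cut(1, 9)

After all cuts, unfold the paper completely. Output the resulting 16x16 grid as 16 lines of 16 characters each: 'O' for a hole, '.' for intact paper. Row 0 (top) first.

Op 1 fold_down: fold axis h@8; visible region now rows[8,16) x cols[0,16) = 8x16
Op 2 fold_down: fold axis h@12; visible region now rows[12,16) x cols[0,16) = 4x16
Op 3 fold_down: fold axis h@14; visible region now rows[14,16) x cols[0,16) = 2x16
Op 4 cut(1, 9): punch at orig (15,9); cuts so far [(15, 9)]; region rows[14,16) x cols[0,16) = 2x16
Unfold 1 (reflect across h@14): 2 holes -> [(12, 9), (15, 9)]
Unfold 2 (reflect across h@12): 4 holes -> [(8, 9), (11, 9), (12, 9), (15, 9)]
Unfold 3 (reflect across h@8): 8 holes -> [(0, 9), (3, 9), (4, 9), (7, 9), (8, 9), (11, 9), (12, 9), (15, 9)]

Answer: .........O......
................
................
.........O......
.........O......
................
................
.........O......
.........O......
................
................
.........O......
.........O......
................
................
.........O......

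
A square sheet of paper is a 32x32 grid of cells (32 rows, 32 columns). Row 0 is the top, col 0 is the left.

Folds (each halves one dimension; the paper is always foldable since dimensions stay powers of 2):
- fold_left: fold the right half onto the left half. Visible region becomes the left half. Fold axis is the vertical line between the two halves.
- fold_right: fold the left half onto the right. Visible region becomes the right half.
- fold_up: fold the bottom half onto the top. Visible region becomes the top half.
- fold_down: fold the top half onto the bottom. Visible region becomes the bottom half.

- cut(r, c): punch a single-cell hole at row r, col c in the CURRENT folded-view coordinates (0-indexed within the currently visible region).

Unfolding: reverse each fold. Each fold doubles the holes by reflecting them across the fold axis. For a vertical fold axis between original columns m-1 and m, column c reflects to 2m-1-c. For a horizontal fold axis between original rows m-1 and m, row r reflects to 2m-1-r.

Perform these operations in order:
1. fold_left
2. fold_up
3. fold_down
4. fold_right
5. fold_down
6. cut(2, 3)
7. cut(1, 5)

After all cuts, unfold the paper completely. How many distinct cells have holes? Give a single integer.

Op 1 fold_left: fold axis v@16; visible region now rows[0,32) x cols[0,16) = 32x16
Op 2 fold_up: fold axis h@16; visible region now rows[0,16) x cols[0,16) = 16x16
Op 3 fold_down: fold axis h@8; visible region now rows[8,16) x cols[0,16) = 8x16
Op 4 fold_right: fold axis v@8; visible region now rows[8,16) x cols[8,16) = 8x8
Op 5 fold_down: fold axis h@12; visible region now rows[12,16) x cols[8,16) = 4x8
Op 6 cut(2, 3): punch at orig (14,11); cuts so far [(14, 11)]; region rows[12,16) x cols[8,16) = 4x8
Op 7 cut(1, 5): punch at orig (13,13); cuts so far [(13, 13), (14, 11)]; region rows[12,16) x cols[8,16) = 4x8
Unfold 1 (reflect across h@12): 4 holes -> [(9, 11), (10, 13), (13, 13), (14, 11)]
Unfold 2 (reflect across v@8): 8 holes -> [(9, 4), (9, 11), (10, 2), (10, 13), (13, 2), (13, 13), (14, 4), (14, 11)]
Unfold 3 (reflect across h@8): 16 holes -> [(1, 4), (1, 11), (2, 2), (2, 13), (5, 2), (5, 13), (6, 4), (6, 11), (9, 4), (9, 11), (10, 2), (10, 13), (13, 2), (13, 13), (14, 4), (14, 11)]
Unfold 4 (reflect across h@16): 32 holes -> [(1, 4), (1, 11), (2, 2), (2, 13), (5, 2), (5, 13), (6, 4), (6, 11), (9, 4), (9, 11), (10, 2), (10, 13), (13, 2), (13, 13), (14, 4), (14, 11), (17, 4), (17, 11), (18, 2), (18, 13), (21, 2), (21, 13), (22, 4), (22, 11), (25, 4), (25, 11), (26, 2), (26, 13), (29, 2), (29, 13), (30, 4), (30, 11)]
Unfold 5 (reflect across v@16): 64 holes -> [(1, 4), (1, 11), (1, 20), (1, 27), (2, 2), (2, 13), (2, 18), (2, 29), (5, 2), (5, 13), (5, 18), (5, 29), (6, 4), (6, 11), (6, 20), (6, 27), (9, 4), (9, 11), (9, 20), (9, 27), (10, 2), (10, 13), (10, 18), (10, 29), (13, 2), (13, 13), (13, 18), (13, 29), (14, 4), (14, 11), (14, 20), (14, 27), (17, 4), (17, 11), (17, 20), (17, 27), (18, 2), (18, 13), (18, 18), (18, 29), (21, 2), (21, 13), (21, 18), (21, 29), (22, 4), (22, 11), (22, 20), (22, 27), (25, 4), (25, 11), (25, 20), (25, 27), (26, 2), (26, 13), (26, 18), (26, 29), (29, 2), (29, 13), (29, 18), (29, 29), (30, 4), (30, 11), (30, 20), (30, 27)]

Answer: 64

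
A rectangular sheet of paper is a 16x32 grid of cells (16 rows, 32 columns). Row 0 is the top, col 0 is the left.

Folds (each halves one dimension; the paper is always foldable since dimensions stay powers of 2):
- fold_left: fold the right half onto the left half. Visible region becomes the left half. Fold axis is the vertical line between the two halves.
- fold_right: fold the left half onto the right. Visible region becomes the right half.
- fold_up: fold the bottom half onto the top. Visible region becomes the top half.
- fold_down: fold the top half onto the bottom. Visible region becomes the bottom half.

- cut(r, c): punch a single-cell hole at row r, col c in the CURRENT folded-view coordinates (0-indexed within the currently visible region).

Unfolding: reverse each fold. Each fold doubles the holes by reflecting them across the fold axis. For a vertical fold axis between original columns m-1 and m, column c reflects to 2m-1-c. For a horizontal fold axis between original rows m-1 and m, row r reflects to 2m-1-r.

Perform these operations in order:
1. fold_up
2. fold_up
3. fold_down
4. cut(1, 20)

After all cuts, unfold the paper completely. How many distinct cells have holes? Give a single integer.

Answer: 8

Derivation:
Op 1 fold_up: fold axis h@8; visible region now rows[0,8) x cols[0,32) = 8x32
Op 2 fold_up: fold axis h@4; visible region now rows[0,4) x cols[0,32) = 4x32
Op 3 fold_down: fold axis h@2; visible region now rows[2,4) x cols[0,32) = 2x32
Op 4 cut(1, 20): punch at orig (3,20); cuts so far [(3, 20)]; region rows[2,4) x cols[0,32) = 2x32
Unfold 1 (reflect across h@2): 2 holes -> [(0, 20), (3, 20)]
Unfold 2 (reflect across h@4): 4 holes -> [(0, 20), (3, 20), (4, 20), (7, 20)]
Unfold 3 (reflect across h@8): 8 holes -> [(0, 20), (3, 20), (4, 20), (7, 20), (8, 20), (11, 20), (12, 20), (15, 20)]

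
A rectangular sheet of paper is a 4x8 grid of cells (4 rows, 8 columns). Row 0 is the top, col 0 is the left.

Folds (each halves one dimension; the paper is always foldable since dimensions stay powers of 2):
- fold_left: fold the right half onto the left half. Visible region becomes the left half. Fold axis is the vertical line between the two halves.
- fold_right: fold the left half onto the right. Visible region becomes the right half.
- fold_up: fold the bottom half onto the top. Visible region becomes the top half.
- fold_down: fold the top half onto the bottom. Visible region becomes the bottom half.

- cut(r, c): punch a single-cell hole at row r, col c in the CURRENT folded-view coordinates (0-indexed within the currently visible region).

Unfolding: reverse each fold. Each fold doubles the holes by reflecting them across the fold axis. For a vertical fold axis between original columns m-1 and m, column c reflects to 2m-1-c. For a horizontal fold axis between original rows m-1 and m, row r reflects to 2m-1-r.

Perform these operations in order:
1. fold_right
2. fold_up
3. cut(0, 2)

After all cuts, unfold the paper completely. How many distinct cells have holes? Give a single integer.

Op 1 fold_right: fold axis v@4; visible region now rows[0,4) x cols[4,8) = 4x4
Op 2 fold_up: fold axis h@2; visible region now rows[0,2) x cols[4,8) = 2x4
Op 3 cut(0, 2): punch at orig (0,6); cuts so far [(0, 6)]; region rows[0,2) x cols[4,8) = 2x4
Unfold 1 (reflect across h@2): 2 holes -> [(0, 6), (3, 6)]
Unfold 2 (reflect across v@4): 4 holes -> [(0, 1), (0, 6), (3, 1), (3, 6)]

Answer: 4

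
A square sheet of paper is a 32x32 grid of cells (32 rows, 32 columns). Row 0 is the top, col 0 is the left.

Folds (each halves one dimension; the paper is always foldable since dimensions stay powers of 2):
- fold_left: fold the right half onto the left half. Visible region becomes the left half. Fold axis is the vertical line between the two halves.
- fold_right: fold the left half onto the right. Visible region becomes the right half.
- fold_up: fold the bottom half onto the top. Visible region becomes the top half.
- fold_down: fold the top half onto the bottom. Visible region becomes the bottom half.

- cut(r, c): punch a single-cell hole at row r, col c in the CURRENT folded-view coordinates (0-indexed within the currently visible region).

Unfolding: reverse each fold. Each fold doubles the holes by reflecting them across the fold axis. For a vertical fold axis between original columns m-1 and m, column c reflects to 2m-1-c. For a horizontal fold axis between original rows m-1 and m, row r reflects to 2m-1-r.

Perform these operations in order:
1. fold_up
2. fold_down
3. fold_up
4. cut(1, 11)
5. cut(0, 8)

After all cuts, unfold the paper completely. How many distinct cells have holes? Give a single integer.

Answer: 16

Derivation:
Op 1 fold_up: fold axis h@16; visible region now rows[0,16) x cols[0,32) = 16x32
Op 2 fold_down: fold axis h@8; visible region now rows[8,16) x cols[0,32) = 8x32
Op 3 fold_up: fold axis h@12; visible region now rows[8,12) x cols[0,32) = 4x32
Op 4 cut(1, 11): punch at orig (9,11); cuts so far [(9, 11)]; region rows[8,12) x cols[0,32) = 4x32
Op 5 cut(0, 8): punch at orig (8,8); cuts so far [(8, 8), (9, 11)]; region rows[8,12) x cols[0,32) = 4x32
Unfold 1 (reflect across h@12): 4 holes -> [(8, 8), (9, 11), (14, 11), (15, 8)]
Unfold 2 (reflect across h@8): 8 holes -> [(0, 8), (1, 11), (6, 11), (7, 8), (8, 8), (9, 11), (14, 11), (15, 8)]
Unfold 3 (reflect across h@16): 16 holes -> [(0, 8), (1, 11), (6, 11), (7, 8), (8, 8), (9, 11), (14, 11), (15, 8), (16, 8), (17, 11), (22, 11), (23, 8), (24, 8), (25, 11), (30, 11), (31, 8)]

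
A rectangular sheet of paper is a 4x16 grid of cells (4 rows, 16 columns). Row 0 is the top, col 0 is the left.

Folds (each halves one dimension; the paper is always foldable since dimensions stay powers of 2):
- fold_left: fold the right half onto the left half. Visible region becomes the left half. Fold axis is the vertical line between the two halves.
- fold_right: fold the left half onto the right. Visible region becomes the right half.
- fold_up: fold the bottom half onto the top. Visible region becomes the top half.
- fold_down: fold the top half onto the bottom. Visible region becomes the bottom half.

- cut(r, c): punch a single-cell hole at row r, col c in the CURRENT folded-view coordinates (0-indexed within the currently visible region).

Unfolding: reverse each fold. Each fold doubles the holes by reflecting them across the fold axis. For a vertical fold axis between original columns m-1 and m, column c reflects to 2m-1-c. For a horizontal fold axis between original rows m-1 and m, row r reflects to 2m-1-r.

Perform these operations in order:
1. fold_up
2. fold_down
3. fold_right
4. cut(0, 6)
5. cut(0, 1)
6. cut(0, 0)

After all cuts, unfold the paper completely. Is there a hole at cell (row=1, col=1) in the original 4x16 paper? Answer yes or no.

Answer: yes

Derivation:
Op 1 fold_up: fold axis h@2; visible region now rows[0,2) x cols[0,16) = 2x16
Op 2 fold_down: fold axis h@1; visible region now rows[1,2) x cols[0,16) = 1x16
Op 3 fold_right: fold axis v@8; visible region now rows[1,2) x cols[8,16) = 1x8
Op 4 cut(0, 6): punch at orig (1,14); cuts so far [(1, 14)]; region rows[1,2) x cols[8,16) = 1x8
Op 5 cut(0, 1): punch at orig (1,9); cuts so far [(1, 9), (1, 14)]; region rows[1,2) x cols[8,16) = 1x8
Op 6 cut(0, 0): punch at orig (1,8); cuts so far [(1, 8), (1, 9), (1, 14)]; region rows[1,2) x cols[8,16) = 1x8
Unfold 1 (reflect across v@8): 6 holes -> [(1, 1), (1, 6), (1, 7), (1, 8), (1, 9), (1, 14)]
Unfold 2 (reflect across h@1): 12 holes -> [(0, 1), (0, 6), (0, 7), (0, 8), (0, 9), (0, 14), (1, 1), (1, 6), (1, 7), (1, 8), (1, 9), (1, 14)]
Unfold 3 (reflect across h@2): 24 holes -> [(0, 1), (0, 6), (0, 7), (0, 8), (0, 9), (0, 14), (1, 1), (1, 6), (1, 7), (1, 8), (1, 9), (1, 14), (2, 1), (2, 6), (2, 7), (2, 8), (2, 9), (2, 14), (3, 1), (3, 6), (3, 7), (3, 8), (3, 9), (3, 14)]
Holes: [(0, 1), (0, 6), (0, 7), (0, 8), (0, 9), (0, 14), (1, 1), (1, 6), (1, 7), (1, 8), (1, 9), (1, 14), (2, 1), (2, 6), (2, 7), (2, 8), (2, 9), (2, 14), (3, 1), (3, 6), (3, 7), (3, 8), (3, 9), (3, 14)]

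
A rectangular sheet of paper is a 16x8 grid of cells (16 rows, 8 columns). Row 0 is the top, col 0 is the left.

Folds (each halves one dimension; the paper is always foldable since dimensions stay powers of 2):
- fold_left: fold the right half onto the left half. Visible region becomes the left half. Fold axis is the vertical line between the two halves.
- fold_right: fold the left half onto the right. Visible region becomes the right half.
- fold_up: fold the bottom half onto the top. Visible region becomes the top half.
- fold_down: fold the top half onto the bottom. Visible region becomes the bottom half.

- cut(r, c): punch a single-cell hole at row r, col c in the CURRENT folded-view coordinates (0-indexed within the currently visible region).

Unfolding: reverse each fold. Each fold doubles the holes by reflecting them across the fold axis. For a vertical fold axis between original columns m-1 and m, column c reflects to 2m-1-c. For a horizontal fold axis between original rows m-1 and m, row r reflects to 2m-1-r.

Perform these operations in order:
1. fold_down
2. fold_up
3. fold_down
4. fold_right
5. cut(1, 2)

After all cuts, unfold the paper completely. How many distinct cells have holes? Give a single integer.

Op 1 fold_down: fold axis h@8; visible region now rows[8,16) x cols[0,8) = 8x8
Op 2 fold_up: fold axis h@12; visible region now rows[8,12) x cols[0,8) = 4x8
Op 3 fold_down: fold axis h@10; visible region now rows[10,12) x cols[0,8) = 2x8
Op 4 fold_right: fold axis v@4; visible region now rows[10,12) x cols[4,8) = 2x4
Op 5 cut(1, 2): punch at orig (11,6); cuts so far [(11, 6)]; region rows[10,12) x cols[4,8) = 2x4
Unfold 1 (reflect across v@4): 2 holes -> [(11, 1), (11, 6)]
Unfold 2 (reflect across h@10): 4 holes -> [(8, 1), (8, 6), (11, 1), (11, 6)]
Unfold 3 (reflect across h@12): 8 holes -> [(8, 1), (8, 6), (11, 1), (11, 6), (12, 1), (12, 6), (15, 1), (15, 6)]
Unfold 4 (reflect across h@8): 16 holes -> [(0, 1), (0, 6), (3, 1), (3, 6), (4, 1), (4, 6), (7, 1), (7, 6), (8, 1), (8, 6), (11, 1), (11, 6), (12, 1), (12, 6), (15, 1), (15, 6)]

Answer: 16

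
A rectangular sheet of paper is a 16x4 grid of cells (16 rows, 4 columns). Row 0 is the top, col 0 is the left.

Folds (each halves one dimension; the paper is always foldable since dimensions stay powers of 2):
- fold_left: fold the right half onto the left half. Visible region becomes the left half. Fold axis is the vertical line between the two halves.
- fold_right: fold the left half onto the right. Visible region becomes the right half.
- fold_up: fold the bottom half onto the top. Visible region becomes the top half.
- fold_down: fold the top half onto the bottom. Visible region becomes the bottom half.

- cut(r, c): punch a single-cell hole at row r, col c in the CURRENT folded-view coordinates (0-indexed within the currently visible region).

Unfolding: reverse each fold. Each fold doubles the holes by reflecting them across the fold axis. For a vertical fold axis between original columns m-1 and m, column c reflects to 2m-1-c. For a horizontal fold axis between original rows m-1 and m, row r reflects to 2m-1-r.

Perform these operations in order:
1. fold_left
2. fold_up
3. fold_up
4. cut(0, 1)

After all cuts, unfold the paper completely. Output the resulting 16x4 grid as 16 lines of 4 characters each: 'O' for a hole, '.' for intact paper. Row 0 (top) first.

Op 1 fold_left: fold axis v@2; visible region now rows[0,16) x cols[0,2) = 16x2
Op 2 fold_up: fold axis h@8; visible region now rows[0,8) x cols[0,2) = 8x2
Op 3 fold_up: fold axis h@4; visible region now rows[0,4) x cols[0,2) = 4x2
Op 4 cut(0, 1): punch at orig (0,1); cuts so far [(0, 1)]; region rows[0,4) x cols[0,2) = 4x2
Unfold 1 (reflect across h@4): 2 holes -> [(0, 1), (7, 1)]
Unfold 2 (reflect across h@8): 4 holes -> [(0, 1), (7, 1), (8, 1), (15, 1)]
Unfold 3 (reflect across v@2): 8 holes -> [(0, 1), (0, 2), (7, 1), (7, 2), (8, 1), (8, 2), (15, 1), (15, 2)]

Answer: .OO.
....
....
....
....
....
....
.OO.
.OO.
....
....
....
....
....
....
.OO.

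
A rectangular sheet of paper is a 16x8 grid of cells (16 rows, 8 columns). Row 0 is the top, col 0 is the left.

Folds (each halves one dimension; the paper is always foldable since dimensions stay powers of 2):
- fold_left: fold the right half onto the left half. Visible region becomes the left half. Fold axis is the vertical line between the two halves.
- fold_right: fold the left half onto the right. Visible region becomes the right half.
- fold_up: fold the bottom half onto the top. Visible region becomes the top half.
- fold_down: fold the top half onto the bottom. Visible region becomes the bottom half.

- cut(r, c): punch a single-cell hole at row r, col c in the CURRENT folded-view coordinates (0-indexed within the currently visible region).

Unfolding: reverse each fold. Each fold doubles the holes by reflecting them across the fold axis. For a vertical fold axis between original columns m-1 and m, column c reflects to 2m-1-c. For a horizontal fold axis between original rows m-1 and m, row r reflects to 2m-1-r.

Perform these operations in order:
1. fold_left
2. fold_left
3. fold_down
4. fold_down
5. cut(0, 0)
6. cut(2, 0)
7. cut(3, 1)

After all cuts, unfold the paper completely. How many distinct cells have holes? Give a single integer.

Op 1 fold_left: fold axis v@4; visible region now rows[0,16) x cols[0,4) = 16x4
Op 2 fold_left: fold axis v@2; visible region now rows[0,16) x cols[0,2) = 16x2
Op 3 fold_down: fold axis h@8; visible region now rows[8,16) x cols[0,2) = 8x2
Op 4 fold_down: fold axis h@12; visible region now rows[12,16) x cols[0,2) = 4x2
Op 5 cut(0, 0): punch at orig (12,0); cuts so far [(12, 0)]; region rows[12,16) x cols[0,2) = 4x2
Op 6 cut(2, 0): punch at orig (14,0); cuts so far [(12, 0), (14, 0)]; region rows[12,16) x cols[0,2) = 4x2
Op 7 cut(3, 1): punch at orig (15,1); cuts so far [(12, 0), (14, 0), (15, 1)]; region rows[12,16) x cols[0,2) = 4x2
Unfold 1 (reflect across h@12): 6 holes -> [(8, 1), (9, 0), (11, 0), (12, 0), (14, 0), (15, 1)]
Unfold 2 (reflect across h@8): 12 holes -> [(0, 1), (1, 0), (3, 0), (4, 0), (6, 0), (7, 1), (8, 1), (9, 0), (11, 0), (12, 0), (14, 0), (15, 1)]
Unfold 3 (reflect across v@2): 24 holes -> [(0, 1), (0, 2), (1, 0), (1, 3), (3, 0), (3, 3), (4, 0), (4, 3), (6, 0), (6, 3), (7, 1), (7, 2), (8, 1), (8, 2), (9, 0), (9, 3), (11, 0), (11, 3), (12, 0), (12, 3), (14, 0), (14, 3), (15, 1), (15, 2)]
Unfold 4 (reflect across v@4): 48 holes -> [(0, 1), (0, 2), (0, 5), (0, 6), (1, 0), (1, 3), (1, 4), (1, 7), (3, 0), (3, 3), (3, 4), (3, 7), (4, 0), (4, 3), (4, 4), (4, 7), (6, 0), (6, 3), (6, 4), (6, 7), (7, 1), (7, 2), (7, 5), (7, 6), (8, 1), (8, 2), (8, 5), (8, 6), (9, 0), (9, 3), (9, 4), (9, 7), (11, 0), (11, 3), (11, 4), (11, 7), (12, 0), (12, 3), (12, 4), (12, 7), (14, 0), (14, 3), (14, 4), (14, 7), (15, 1), (15, 2), (15, 5), (15, 6)]

Answer: 48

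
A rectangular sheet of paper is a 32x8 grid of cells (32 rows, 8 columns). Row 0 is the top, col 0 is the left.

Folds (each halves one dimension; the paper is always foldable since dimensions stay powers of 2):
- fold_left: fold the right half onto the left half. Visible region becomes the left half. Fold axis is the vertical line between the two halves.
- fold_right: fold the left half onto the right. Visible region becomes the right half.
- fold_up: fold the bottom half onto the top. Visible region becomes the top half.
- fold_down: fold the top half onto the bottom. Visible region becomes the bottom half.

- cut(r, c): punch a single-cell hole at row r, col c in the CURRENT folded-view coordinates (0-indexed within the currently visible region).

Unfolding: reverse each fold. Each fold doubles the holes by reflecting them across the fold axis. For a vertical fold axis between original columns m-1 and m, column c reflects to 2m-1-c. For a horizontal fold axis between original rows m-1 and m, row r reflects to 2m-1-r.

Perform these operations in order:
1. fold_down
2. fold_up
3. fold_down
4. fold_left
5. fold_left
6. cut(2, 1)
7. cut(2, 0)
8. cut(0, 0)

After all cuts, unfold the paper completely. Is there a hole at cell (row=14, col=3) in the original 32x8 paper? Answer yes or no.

Answer: yes

Derivation:
Op 1 fold_down: fold axis h@16; visible region now rows[16,32) x cols[0,8) = 16x8
Op 2 fold_up: fold axis h@24; visible region now rows[16,24) x cols[0,8) = 8x8
Op 3 fold_down: fold axis h@20; visible region now rows[20,24) x cols[0,8) = 4x8
Op 4 fold_left: fold axis v@4; visible region now rows[20,24) x cols[0,4) = 4x4
Op 5 fold_left: fold axis v@2; visible region now rows[20,24) x cols[0,2) = 4x2
Op 6 cut(2, 1): punch at orig (22,1); cuts so far [(22, 1)]; region rows[20,24) x cols[0,2) = 4x2
Op 7 cut(2, 0): punch at orig (22,0); cuts so far [(22, 0), (22, 1)]; region rows[20,24) x cols[0,2) = 4x2
Op 8 cut(0, 0): punch at orig (20,0); cuts so far [(20, 0), (22, 0), (22, 1)]; region rows[20,24) x cols[0,2) = 4x2
Unfold 1 (reflect across v@2): 6 holes -> [(20, 0), (20, 3), (22, 0), (22, 1), (22, 2), (22, 3)]
Unfold 2 (reflect across v@4): 12 holes -> [(20, 0), (20, 3), (20, 4), (20, 7), (22, 0), (22, 1), (22, 2), (22, 3), (22, 4), (22, 5), (22, 6), (22, 7)]
Unfold 3 (reflect across h@20): 24 holes -> [(17, 0), (17, 1), (17, 2), (17, 3), (17, 4), (17, 5), (17, 6), (17, 7), (19, 0), (19, 3), (19, 4), (19, 7), (20, 0), (20, 3), (20, 4), (20, 7), (22, 0), (22, 1), (22, 2), (22, 3), (22, 4), (22, 5), (22, 6), (22, 7)]
Unfold 4 (reflect across h@24): 48 holes -> [(17, 0), (17, 1), (17, 2), (17, 3), (17, 4), (17, 5), (17, 6), (17, 7), (19, 0), (19, 3), (19, 4), (19, 7), (20, 0), (20, 3), (20, 4), (20, 7), (22, 0), (22, 1), (22, 2), (22, 3), (22, 4), (22, 5), (22, 6), (22, 7), (25, 0), (25, 1), (25, 2), (25, 3), (25, 4), (25, 5), (25, 6), (25, 7), (27, 0), (27, 3), (27, 4), (27, 7), (28, 0), (28, 3), (28, 4), (28, 7), (30, 0), (30, 1), (30, 2), (30, 3), (30, 4), (30, 5), (30, 6), (30, 7)]
Unfold 5 (reflect across h@16): 96 holes -> [(1, 0), (1, 1), (1, 2), (1, 3), (1, 4), (1, 5), (1, 6), (1, 7), (3, 0), (3, 3), (3, 4), (3, 7), (4, 0), (4, 3), (4, 4), (4, 7), (6, 0), (6, 1), (6, 2), (6, 3), (6, 4), (6, 5), (6, 6), (6, 7), (9, 0), (9, 1), (9, 2), (9, 3), (9, 4), (9, 5), (9, 6), (9, 7), (11, 0), (11, 3), (11, 4), (11, 7), (12, 0), (12, 3), (12, 4), (12, 7), (14, 0), (14, 1), (14, 2), (14, 3), (14, 4), (14, 5), (14, 6), (14, 7), (17, 0), (17, 1), (17, 2), (17, 3), (17, 4), (17, 5), (17, 6), (17, 7), (19, 0), (19, 3), (19, 4), (19, 7), (20, 0), (20, 3), (20, 4), (20, 7), (22, 0), (22, 1), (22, 2), (22, 3), (22, 4), (22, 5), (22, 6), (22, 7), (25, 0), (25, 1), (25, 2), (25, 3), (25, 4), (25, 5), (25, 6), (25, 7), (27, 0), (27, 3), (27, 4), (27, 7), (28, 0), (28, 3), (28, 4), (28, 7), (30, 0), (30, 1), (30, 2), (30, 3), (30, 4), (30, 5), (30, 6), (30, 7)]
Holes: [(1, 0), (1, 1), (1, 2), (1, 3), (1, 4), (1, 5), (1, 6), (1, 7), (3, 0), (3, 3), (3, 4), (3, 7), (4, 0), (4, 3), (4, 4), (4, 7), (6, 0), (6, 1), (6, 2), (6, 3), (6, 4), (6, 5), (6, 6), (6, 7), (9, 0), (9, 1), (9, 2), (9, 3), (9, 4), (9, 5), (9, 6), (9, 7), (11, 0), (11, 3), (11, 4), (11, 7), (12, 0), (12, 3), (12, 4), (12, 7), (14, 0), (14, 1), (14, 2), (14, 3), (14, 4), (14, 5), (14, 6), (14, 7), (17, 0), (17, 1), (17, 2), (17, 3), (17, 4), (17, 5), (17, 6), (17, 7), (19, 0), (19, 3), (19, 4), (19, 7), (20, 0), (20, 3), (20, 4), (20, 7), (22, 0), (22, 1), (22, 2), (22, 3), (22, 4), (22, 5), (22, 6), (22, 7), (25, 0), (25, 1), (25, 2), (25, 3), (25, 4), (25, 5), (25, 6), (25, 7), (27, 0), (27, 3), (27, 4), (27, 7), (28, 0), (28, 3), (28, 4), (28, 7), (30, 0), (30, 1), (30, 2), (30, 3), (30, 4), (30, 5), (30, 6), (30, 7)]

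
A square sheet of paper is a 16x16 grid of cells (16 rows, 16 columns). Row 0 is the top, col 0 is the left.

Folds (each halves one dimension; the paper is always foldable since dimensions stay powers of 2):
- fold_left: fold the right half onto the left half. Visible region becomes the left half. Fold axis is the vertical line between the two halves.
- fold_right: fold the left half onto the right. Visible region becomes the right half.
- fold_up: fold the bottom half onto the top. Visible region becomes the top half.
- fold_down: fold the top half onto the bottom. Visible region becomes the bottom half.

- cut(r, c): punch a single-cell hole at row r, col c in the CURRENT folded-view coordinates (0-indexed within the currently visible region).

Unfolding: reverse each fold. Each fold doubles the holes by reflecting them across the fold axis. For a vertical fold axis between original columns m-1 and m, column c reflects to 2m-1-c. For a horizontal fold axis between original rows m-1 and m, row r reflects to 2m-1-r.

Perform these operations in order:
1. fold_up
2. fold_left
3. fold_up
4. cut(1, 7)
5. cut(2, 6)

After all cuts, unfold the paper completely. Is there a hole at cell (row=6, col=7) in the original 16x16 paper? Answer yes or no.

Answer: yes

Derivation:
Op 1 fold_up: fold axis h@8; visible region now rows[0,8) x cols[0,16) = 8x16
Op 2 fold_left: fold axis v@8; visible region now rows[0,8) x cols[0,8) = 8x8
Op 3 fold_up: fold axis h@4; visible region now rows[0,4) x cols[0,8) = 4x8
Op 4 cut(1, 7): punch at orig (1,7); cuts so far [(1, 7)]; region rows[0,4) x cols[0,8) = 4x8
Op 5 cut(2, 6): punch at orig (2,6); cuts so far [(1, 7), (2, 6)]; region rows[0,4) x cols[0,8) = 4x8
Unfold 1 (reflect across h@4): 4 holes -> [(1, 7), (2, 6), (5, 6), (6, 7)]
Unfold 2 (reflect across v@8): 8 holes -> [(1, 7), (1, 8), (2, 6), (2, 9), (5, 6), (5, 9), (6, 7), (6, 8)]
Unfold 3 (reflect across h@8): 16 holes -> [(1, 7), (1, 8), (2, 6), (2, 9), (5, 6), (5, 9), (6, 7), (6, 8), (9, 7), (9, 8), (10, 6), (10, 9), (13, 6), (13, 9), (14, 7), (14, 8)]
Holes: [(1, 7), (1, 8), (2, 6), (2, 9), (5, 6), (5, 9), (6, 7), (6, 8), (9, 7), (9, 8), (10, 6), (10, 9), (13, 6), (13, 9), (14, 7), (14, 8)]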